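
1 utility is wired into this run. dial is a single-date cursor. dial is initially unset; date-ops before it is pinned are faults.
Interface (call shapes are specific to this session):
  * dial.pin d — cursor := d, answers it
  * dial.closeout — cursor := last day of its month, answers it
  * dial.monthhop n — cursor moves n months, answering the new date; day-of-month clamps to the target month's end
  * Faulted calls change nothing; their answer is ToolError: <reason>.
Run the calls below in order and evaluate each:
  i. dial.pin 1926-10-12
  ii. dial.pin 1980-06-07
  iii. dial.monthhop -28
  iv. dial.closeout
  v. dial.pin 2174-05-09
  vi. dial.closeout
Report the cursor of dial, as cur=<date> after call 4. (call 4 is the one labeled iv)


-> dial.pin(d='1926-10-12')
<- 1926-10-12
-> dial.pin(d='1980-06-07')
<- 1980-06-07
-> dial.monthhop(n='-28')
<- 1978-02-07
-> dial.closeout()
<- 1978-02-28
-> dial.pin(d='2174-05-09')
<- 2174-05-09
-> dial.closeout()
<- 2174-05-31

Answer: cur=1978-02-28


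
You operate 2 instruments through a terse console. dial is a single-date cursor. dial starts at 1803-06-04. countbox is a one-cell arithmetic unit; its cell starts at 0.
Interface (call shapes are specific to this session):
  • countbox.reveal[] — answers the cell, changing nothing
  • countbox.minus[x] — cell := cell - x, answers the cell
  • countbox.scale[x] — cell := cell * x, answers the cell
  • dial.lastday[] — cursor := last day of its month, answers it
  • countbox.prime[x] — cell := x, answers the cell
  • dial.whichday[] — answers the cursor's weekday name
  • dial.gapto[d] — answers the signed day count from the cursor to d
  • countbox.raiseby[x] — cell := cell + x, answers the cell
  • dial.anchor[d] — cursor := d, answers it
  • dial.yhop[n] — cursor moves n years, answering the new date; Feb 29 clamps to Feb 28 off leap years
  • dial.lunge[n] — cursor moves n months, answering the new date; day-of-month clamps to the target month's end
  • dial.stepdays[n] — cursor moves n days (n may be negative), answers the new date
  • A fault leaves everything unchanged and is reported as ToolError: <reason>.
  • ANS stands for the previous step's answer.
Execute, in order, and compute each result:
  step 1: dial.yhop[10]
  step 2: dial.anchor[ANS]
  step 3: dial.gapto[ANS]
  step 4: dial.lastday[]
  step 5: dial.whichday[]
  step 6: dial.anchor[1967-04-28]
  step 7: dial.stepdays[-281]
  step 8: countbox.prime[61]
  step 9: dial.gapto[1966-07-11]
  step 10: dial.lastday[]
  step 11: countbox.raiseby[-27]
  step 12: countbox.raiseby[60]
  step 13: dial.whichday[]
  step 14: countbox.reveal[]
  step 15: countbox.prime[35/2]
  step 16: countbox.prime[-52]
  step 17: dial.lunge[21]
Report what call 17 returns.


→ yhop(10)
← 1813-06-04
→ anchor(ANS)
← 1813-06-04
→ gapto(ANS)
← 0
→ lastday()
← 1813-06-30
→ whichday()
← Wednesday
→ anchor(1967-04-28)
← 1967-04-28
→ stepdays(-281)
← 1966-07-21
→ prime(61)
← 61
→ gapto(1966-07-11)
← -10
→ lastday()
← 1966-07-31
→ raiseby(-27)
← 34
→ raiseby(60)
← 94
→ whichday()
← Sunday
→ reveal()
← 94
→ prime(35/2)
← 35/2
→ prime(-52)
← -52
→ lunge(21)
← 1968-04-30

Answer: 1968-04-30


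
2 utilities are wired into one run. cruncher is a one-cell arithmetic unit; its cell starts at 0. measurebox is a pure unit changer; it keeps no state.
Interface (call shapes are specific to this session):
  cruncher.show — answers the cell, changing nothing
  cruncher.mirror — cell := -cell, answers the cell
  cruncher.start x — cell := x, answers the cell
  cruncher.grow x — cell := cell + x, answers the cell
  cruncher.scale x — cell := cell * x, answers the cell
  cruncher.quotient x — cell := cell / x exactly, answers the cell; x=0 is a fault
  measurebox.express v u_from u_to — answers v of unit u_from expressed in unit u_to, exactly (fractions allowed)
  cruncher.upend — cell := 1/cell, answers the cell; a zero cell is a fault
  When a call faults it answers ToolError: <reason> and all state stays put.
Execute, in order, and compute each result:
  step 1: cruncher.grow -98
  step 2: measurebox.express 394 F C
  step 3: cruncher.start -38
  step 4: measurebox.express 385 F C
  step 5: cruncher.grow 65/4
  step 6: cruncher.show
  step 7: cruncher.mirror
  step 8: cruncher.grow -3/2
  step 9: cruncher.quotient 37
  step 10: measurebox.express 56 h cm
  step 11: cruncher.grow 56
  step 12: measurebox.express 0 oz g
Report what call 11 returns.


Next I call grow passing x: -98, and see -98.
Then express passing v: 394, u_from: F, u_to: C, — result: 1810/9.
Using start passing x: -38, and observe -38.
Next I call express passing v: 385, u_from: F, u_to: C, → 1765/9.
I use grow passing x: 65/4: -87/4.
Calling show(): -87/4.
I call mirror(), and observe 87/4.
I use grow passing x: -3/2, — result: 81/4.
Calling quotient passing x: 37, and observe 81/148.
I run express passing v: 56, u_from: h, u_to: cm, and see ToolError: incompatible units.
Using grow passing x: 56, and observe 8369/148.
I invoke express passing v: 0, u_from: oz, u_to: g, giving 0.

Answer: 8369/148


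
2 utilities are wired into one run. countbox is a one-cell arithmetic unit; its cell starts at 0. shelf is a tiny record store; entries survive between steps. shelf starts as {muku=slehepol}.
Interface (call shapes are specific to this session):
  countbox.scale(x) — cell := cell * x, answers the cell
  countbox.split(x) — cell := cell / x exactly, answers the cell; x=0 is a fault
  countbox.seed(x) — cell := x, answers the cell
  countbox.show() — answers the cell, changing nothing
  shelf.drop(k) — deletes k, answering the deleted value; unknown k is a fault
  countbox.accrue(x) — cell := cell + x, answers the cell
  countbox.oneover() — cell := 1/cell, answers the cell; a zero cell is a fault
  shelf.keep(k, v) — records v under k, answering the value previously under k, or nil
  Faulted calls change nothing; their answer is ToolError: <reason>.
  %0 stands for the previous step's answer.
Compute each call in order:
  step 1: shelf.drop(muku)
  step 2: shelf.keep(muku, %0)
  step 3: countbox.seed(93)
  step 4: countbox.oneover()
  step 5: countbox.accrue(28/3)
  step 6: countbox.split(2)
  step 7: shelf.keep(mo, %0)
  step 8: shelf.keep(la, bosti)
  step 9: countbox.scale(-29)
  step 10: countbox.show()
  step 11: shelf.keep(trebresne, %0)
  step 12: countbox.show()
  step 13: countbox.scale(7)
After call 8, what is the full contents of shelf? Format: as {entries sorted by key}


Answer: {la=bosti, mo=869/186, muku=slehepol}

Derivation:
Step: shelf.drop[muku]
Result: slehepol
Step: shelf.keep[muku; %0]
Result: nil
Step: countbox.seed[93]
Result: 93
Step: countbox.oneover[]
Result: 1/93
Step: countbox.accrue[28/3]
Result: 869/93
Step: countbox.split[2]
Result: 869/186
Step: shelf.keep[mo; %0]
Result: nil
Step: shelf.keep[la; bosti]
Result: nil
Step: countbox.scale[-29]
Result: -25201/186
Step: countbox.show[]
Result: -25201/186
Step: shelf.keep[trebresne; %0]
Result: nil
Step: countbox.show[]
Result: -25201/186
Step: countbox.scale[7]
Result: -176407/186


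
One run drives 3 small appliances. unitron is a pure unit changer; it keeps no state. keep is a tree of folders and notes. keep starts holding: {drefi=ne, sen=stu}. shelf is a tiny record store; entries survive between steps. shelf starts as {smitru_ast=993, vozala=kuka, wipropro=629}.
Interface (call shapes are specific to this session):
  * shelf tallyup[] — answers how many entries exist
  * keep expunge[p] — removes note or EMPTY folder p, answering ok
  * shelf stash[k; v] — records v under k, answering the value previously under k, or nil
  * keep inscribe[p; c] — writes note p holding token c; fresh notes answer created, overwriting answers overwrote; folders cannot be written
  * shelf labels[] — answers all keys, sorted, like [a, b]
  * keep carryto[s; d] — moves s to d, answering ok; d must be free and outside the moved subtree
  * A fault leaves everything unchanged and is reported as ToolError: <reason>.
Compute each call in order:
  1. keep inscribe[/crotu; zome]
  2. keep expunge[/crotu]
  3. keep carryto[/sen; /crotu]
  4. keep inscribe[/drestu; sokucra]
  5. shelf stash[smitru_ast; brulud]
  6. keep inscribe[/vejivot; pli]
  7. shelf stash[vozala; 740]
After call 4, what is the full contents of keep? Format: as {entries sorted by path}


I invoke keep inscribe(p→/crotu, c→zome), → created.
Now I run keep expunge(p→/crotu), and observe ok.
Now I run keep carryto(s→/sen, d→/crotu), — result: ok.
I call keep inscribe(p→/drestu, c→sokucra), — result: created.
I run shelf stash(k→smitru_ast, v→brulud), yielding 993.
Then keep inscribe(p→/vejivot, c→pli), and observe created.
Invoking shelf stash(k→vozala, v→740), which returns kuka.

Answer: {crotu=stu, drefi=ne, drestu=sokucra}


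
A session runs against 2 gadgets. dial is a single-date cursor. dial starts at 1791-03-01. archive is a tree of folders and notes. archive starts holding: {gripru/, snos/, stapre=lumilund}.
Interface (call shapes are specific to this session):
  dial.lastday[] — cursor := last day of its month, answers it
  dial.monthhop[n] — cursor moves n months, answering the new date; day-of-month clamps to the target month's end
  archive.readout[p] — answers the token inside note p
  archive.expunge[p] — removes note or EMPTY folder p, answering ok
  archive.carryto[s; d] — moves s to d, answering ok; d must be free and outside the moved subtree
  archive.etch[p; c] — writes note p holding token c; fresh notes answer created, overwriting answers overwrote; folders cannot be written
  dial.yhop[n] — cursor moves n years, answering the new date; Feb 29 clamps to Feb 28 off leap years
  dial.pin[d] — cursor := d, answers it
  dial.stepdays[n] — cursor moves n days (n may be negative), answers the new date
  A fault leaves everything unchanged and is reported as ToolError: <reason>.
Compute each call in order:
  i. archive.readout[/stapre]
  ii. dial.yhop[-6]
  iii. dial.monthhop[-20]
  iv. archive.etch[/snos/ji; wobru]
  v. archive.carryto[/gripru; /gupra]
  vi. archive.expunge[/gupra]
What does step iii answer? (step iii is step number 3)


Answer: 1783-07-01

Derivation:
# 1. archive.readout(/stapre) == lumilund
# 2. dial.yhop(-6) == 1785-03-01
# 3. dial.monthhop(-20) == 1783-07-01
# 4. archive.etch(/snos/ji, wobru) == created
# 5. archive.carryto(/gripru, /gupra) == ok
# 6. archive.expunge(/gupra) == ok


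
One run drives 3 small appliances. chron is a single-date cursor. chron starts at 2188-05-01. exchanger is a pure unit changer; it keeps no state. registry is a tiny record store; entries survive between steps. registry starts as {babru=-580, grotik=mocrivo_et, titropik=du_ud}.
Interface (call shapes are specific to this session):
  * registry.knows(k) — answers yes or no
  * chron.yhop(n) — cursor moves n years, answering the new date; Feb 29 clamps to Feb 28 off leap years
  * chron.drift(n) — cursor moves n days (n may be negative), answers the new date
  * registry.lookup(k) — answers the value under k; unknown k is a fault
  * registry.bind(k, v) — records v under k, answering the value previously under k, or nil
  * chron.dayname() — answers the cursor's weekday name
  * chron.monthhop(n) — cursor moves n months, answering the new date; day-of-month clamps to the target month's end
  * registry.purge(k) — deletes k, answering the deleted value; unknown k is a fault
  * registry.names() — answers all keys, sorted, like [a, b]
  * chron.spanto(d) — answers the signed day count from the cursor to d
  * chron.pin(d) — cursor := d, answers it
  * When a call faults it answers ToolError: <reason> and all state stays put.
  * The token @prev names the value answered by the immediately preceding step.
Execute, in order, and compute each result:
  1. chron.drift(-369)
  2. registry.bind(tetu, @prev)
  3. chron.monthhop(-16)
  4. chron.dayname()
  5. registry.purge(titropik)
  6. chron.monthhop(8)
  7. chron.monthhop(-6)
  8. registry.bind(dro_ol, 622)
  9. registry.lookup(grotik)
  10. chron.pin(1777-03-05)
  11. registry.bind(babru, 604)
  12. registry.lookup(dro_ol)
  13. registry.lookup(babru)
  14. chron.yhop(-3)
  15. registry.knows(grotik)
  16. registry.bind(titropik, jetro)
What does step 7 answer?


Answer: 2186-02-28

Derivation:
$ chron.drift n: -369
:: 2187-04-28
$ registry.bind k: tetu v: @prev
:: nil
$ chron.monthhop n: -16
:: 2185-12-28
$ chron.dayname
:: Wednesday
$ registry.purge k: titropik
:: du_ud
$ chron.monthhop n: 8
:: 2186-08-28
$ chron.monthhop n: -6
:: 2186-02-28
$ registry.bind k: dro_ol v: 622
:: nil
$ registry.lookup k: grotik
:: mocrivo_et
$ chron.pin d: 1777-03-05
:: 1777-03-05
$ registry.bind k: babru v: 604
:: -580
$ registry.lookup k: dro_ol
:: 622
$ registry.lookup k: babru
:: 604
$ chron.yhop n: -3
:: 1774-03-05
$ registry.knows k: grotik
:: yes
$ registry.bind k: titropik v: jetro
:: nil


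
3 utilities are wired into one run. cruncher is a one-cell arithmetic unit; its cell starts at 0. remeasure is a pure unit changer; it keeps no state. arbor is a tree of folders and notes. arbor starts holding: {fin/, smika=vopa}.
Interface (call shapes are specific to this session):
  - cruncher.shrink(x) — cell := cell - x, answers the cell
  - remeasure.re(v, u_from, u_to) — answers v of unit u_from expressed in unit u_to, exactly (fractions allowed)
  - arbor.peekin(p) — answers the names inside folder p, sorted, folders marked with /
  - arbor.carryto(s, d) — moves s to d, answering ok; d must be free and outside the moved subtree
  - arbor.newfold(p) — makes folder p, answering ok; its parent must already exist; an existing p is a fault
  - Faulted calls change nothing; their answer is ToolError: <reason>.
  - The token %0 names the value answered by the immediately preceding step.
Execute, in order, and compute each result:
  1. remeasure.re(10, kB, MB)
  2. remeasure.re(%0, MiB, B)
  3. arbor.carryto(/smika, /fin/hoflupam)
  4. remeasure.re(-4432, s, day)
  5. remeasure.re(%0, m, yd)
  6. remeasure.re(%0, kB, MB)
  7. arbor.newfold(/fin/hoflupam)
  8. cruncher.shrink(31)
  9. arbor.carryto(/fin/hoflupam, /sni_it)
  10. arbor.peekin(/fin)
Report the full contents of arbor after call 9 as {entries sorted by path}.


% re(v: 10, u_from: kB, u_to: MB) == 1/100
% re(v: %0, u_from: MiB, u_to: B) == 262144/25
% carryto(s: /smika, d: /fin/hoflupam) == ok
% re(v: -4432, u_from: s, u_to: day) == -277/5400
% re(v: %0, u_from: m, u_to: yd) == -6925/123444
% re(v: %0, u_from: kB, u_to: MB) == -277/4937760
% newfold(p: /fin/hoflupam) == ToolError: exists
% shrink(x: 31) == -31
% carryto(s: /fin/hoflupam, d: /sni_it) == ok
% peekin(p: /fin) == []

Answer: {fin/, sni_it=vopa}


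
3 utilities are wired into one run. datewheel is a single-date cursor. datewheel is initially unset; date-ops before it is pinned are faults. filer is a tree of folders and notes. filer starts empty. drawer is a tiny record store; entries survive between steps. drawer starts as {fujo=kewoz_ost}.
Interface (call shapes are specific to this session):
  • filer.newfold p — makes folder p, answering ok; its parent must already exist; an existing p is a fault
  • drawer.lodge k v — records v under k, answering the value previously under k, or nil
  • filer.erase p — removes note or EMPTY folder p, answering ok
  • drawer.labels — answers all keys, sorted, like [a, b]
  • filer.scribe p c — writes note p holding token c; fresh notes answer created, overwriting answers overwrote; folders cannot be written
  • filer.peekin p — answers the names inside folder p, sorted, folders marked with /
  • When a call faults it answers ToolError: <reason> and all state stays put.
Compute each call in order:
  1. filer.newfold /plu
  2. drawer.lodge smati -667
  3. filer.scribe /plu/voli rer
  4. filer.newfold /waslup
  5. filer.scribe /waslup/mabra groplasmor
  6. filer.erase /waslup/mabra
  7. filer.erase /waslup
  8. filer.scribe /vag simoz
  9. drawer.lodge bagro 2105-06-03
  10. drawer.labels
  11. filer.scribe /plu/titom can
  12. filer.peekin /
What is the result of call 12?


# filer.newfold(p: /plu) : ok
# drawer.lodge(k: smati, v: -667) : nil
# filer.scribe(p: /plu/voli, c: rer) : created
# filer.newfold(p: /waslup) : ok
# filer.scribe(p: /waslup/mabra, c: groplasmor) : created
# filer.erase(p: /waslup/mabra) : ok
# filer.erase(p: /waslup) : ok
# filer.scribe(p: /vag, c: simoz) : created
# drawer.lodge(k: bagro, v: 2105-06-03) : nil
# drawer.labels() : [bagro, fujo, smati]
# filer.scribe(p: /plu/titom, c: can) : created
# filer.peekin(p: /) : [plu/, vag]

Answer: [plu/, vag]


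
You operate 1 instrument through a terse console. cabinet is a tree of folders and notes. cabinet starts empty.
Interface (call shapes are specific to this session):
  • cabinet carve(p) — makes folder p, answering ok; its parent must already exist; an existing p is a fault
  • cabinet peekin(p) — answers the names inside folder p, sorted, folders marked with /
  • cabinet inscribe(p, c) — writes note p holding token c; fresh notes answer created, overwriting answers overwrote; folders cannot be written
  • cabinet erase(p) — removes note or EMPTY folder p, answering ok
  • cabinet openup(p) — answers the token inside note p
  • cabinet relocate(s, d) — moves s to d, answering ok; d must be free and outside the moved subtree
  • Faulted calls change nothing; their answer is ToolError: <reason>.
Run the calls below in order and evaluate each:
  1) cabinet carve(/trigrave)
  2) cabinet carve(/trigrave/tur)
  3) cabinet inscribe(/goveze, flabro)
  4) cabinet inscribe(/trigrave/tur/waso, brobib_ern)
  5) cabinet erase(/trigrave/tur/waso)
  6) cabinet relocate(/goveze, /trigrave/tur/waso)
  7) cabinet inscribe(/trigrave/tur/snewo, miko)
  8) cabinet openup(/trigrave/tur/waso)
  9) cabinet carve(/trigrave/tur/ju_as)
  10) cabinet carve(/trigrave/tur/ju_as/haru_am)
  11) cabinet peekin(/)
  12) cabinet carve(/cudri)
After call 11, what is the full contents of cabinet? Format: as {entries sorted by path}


Answer: {trigrave/, trigrave/tur/, trigrave/tur/ju_as/, trigrave/tur/ju_as/haru_am/, trigrave/tur/snewo=miko, trigrave/tur/waso=flabro}

Derivation:
CALL cabinet carve[p=/trigrave]
RET  ok
CALL cabinet carve[p=/trigrave/tur]
RET  ok
CALL cabinet inscribe[p=/goveze; c=flabro]
RET  created
CALL cabinet inscribe[p=/trigrave/tur/waso; c=brobib_ern]
RET  created
CALL cabinet erase[p=/trigrave/tur/waso]
RET  ok
CALL cabinet relocate[s=/goveze; d=/trigrave/tur/waso]
RET  ok
CALL cabinet inscribe[p=/trigrave/tur/snewo; c=miko]
RET  created
CALL cabinet openup[p=/trigrave/tur/waso]
RET  flabro
CALL cabinet carve[p=/trigrave/tur/ju_as]
RET  ok
CALL cabinet carve[p=/trigrave/tur/ju_as/haru_am]
RET  ok
CALL cabinet peekin[p=/]
RET  [trigrave/]
CALL cabinet carve[p=/cudri]
RET  ok


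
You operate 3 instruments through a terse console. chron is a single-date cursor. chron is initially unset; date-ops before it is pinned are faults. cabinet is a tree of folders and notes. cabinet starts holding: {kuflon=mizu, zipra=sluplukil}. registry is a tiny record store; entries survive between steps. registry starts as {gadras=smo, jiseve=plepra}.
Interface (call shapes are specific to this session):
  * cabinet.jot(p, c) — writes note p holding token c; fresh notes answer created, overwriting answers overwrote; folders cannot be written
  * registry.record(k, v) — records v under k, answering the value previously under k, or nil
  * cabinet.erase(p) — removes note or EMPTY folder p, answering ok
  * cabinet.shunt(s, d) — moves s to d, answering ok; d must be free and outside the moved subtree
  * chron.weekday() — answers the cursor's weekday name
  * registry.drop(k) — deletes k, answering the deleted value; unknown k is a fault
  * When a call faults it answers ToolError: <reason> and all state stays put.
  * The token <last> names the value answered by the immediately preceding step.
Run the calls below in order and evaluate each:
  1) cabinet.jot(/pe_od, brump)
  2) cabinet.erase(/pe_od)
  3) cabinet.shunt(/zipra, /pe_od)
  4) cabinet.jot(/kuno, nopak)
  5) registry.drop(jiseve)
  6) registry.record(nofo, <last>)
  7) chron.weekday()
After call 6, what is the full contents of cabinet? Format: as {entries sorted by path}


Answer: {kuflon=mizu, kuno=nopak, pe_od=sluplukil}

Derivation:
! cabinet.jot(p='/pe_od', c='brump') => created
! cabinet.erase(p='/pe_od') => ok
! cabinet.shunt(s='/zipra', d='/pe_od') => ok
! cabinet.jot(p='/kuno', c='nopak') => created
! registry.drop(k='jiseve') => plepra
! registry.record(k='nofo', v='<last>') => nil
! chron.weekday() => ToolError: no date set


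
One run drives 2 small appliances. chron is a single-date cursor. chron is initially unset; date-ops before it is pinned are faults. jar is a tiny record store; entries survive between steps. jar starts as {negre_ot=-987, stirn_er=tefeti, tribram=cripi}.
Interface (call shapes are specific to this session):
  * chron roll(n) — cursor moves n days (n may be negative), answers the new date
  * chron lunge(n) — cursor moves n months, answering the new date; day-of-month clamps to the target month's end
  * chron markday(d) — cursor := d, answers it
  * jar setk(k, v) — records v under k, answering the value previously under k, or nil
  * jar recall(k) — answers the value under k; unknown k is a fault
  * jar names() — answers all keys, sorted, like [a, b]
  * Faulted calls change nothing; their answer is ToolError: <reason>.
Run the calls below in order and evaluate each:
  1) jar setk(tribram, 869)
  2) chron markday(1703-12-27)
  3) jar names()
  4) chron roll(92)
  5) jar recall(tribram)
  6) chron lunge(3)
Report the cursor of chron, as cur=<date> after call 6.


! jar setk(tribram, 869) -> cripi
! chron markday(1703-12-27) -> 1703-12-27
! jar names() -> [negre_ot, stirn_er, tribram]
! chron roll(92) -> 1704-03-28
! jar recall(tribram) -> 869
! chron lunge(3) -> 1704-06-28

Answer: cur=1704-06-28


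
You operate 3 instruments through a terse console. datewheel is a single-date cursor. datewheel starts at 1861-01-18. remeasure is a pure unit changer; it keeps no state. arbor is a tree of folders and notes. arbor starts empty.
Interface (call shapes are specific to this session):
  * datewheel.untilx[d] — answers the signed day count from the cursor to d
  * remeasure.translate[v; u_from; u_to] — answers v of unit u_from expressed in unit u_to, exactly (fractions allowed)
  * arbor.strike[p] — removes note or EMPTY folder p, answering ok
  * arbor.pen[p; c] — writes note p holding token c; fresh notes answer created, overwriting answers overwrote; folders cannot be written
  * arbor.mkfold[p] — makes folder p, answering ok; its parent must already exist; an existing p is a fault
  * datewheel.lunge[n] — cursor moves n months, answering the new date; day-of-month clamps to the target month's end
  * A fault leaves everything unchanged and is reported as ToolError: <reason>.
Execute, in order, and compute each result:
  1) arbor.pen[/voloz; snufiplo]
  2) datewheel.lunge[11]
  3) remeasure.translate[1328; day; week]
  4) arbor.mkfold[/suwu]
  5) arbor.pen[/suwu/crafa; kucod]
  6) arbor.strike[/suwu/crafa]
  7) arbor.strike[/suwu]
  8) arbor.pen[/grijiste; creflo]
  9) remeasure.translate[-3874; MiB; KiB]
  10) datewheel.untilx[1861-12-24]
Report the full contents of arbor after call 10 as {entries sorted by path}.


Answer: {grijiste=creflo, voloz=snufiplo}

Derivation:
~$ pen /voloz snufiplo
[out] created
~$ lunge 11
[out] 1861-12-18
~$ translate 1328 day week
[out] 1328/7
~$ mkfold /suwu
[out] ok
~$ pen /suwu/crafa kucod
[out] created
~$ strike /suwu/crafa
[out] ok
~$ strike /suwu
[out] ok
~$ pen /grijiste creflo
[out] created
~$ translate -3874 MiB KiB
[out] -3966976
~$ untilx 1861-12-24
[out] 6


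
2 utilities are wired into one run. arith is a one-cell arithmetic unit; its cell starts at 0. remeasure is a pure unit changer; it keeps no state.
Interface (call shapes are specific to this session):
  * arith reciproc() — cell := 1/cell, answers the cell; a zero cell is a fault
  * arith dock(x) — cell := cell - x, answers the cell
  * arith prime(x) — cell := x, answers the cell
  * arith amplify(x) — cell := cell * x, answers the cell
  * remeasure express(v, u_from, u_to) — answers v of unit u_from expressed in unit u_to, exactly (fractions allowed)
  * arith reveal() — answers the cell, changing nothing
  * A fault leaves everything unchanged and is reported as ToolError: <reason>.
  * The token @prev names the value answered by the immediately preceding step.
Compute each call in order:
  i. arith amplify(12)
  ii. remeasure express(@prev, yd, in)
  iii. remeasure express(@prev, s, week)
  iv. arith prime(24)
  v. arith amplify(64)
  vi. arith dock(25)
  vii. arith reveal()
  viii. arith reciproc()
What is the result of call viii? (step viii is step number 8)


Answer: 1/1511

Derivation:
> arith amplify x='12'
  0
> remeasure express v='@prev' u_from='yd' u_to='in'
  0
> remeasure express v='@prev' u_from='s' u_to='week'
  0
> arith prime x='24'
  24
> arith amplify x='64'
  1536
> arith dock x='25'
  1511
> arith reveal
  1511
> arith reciproc
  1/1511


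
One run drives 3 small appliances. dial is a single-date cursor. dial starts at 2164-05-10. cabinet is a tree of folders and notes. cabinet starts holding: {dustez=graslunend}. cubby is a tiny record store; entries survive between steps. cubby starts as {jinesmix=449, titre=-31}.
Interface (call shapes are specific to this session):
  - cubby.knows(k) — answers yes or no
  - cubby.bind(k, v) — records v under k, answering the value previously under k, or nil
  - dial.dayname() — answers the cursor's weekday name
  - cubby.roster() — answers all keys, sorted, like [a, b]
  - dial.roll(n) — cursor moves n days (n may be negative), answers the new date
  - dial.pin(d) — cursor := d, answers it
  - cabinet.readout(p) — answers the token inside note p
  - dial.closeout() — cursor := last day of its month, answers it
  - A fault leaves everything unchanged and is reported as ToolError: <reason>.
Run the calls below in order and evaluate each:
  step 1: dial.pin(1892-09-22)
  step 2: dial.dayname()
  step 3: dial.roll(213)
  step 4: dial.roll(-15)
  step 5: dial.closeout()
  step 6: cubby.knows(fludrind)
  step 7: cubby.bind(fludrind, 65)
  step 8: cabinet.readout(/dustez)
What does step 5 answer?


;; dial.pin(d: 1892-09-22) == 1892-09-22
;; dial.dayname() == Thursday
;; dial.roll(n: 213) == 1893-04-23
;; dial.roll(n: -15) == 1893-04-08
;; dial.closeout() == 1893-04-30
;; cubby.knows(k: fludrind) == no
;; cubby.bind(k: fludrind, v: 65) == nil
;; cabinet.readout(p: /dustez) == graslunend

Answer: 1893-04-30


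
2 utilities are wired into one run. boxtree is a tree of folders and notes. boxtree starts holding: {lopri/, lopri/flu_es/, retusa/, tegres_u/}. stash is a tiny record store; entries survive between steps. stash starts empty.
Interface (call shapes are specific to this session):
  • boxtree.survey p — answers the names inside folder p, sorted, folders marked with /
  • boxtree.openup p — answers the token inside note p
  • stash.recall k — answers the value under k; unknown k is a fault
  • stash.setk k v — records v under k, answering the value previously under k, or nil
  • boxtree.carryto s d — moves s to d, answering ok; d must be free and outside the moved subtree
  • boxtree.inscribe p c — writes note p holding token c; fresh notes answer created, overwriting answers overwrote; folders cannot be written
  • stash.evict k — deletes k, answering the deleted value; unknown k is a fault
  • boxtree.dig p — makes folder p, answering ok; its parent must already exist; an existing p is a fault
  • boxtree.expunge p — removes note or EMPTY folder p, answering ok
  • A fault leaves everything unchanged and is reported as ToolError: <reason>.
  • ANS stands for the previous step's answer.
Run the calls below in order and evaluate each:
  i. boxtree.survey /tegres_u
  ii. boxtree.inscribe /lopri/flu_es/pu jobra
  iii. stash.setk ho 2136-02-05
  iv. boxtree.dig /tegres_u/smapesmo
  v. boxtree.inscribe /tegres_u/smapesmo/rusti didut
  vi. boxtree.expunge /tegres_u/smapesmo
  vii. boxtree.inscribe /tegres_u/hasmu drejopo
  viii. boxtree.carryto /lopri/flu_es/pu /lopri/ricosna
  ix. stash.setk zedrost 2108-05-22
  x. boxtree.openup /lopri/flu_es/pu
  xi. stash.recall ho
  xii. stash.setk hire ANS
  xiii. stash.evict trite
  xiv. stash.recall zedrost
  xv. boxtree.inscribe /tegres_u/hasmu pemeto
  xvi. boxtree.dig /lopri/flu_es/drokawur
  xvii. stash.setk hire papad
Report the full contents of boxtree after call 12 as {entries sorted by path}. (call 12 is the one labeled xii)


Answer: {lopri/, lopri/flu_es/, lopri/ricosna=jobra, retusa/, tegres_u/, tegres_u/hasmu=drejopo, tegres_u/smapesmo/, tegres_u/smapesmo/rusti=didut}

Derivation:
# survey(p→/tegres_u) ~> []
# inscribe(p→/lopri/flu_es/pu, c→jobra) ~> created
# setk(k→ho, v→2136-02-05) ~> nil
# dig(p→/tegres_u/smapesmo) ~> ok
# inscribe(p→/tegres_u/smapesmo/rusti, c→didut) ~> created
# expunge(p→/tegres_u/smapesmo) ~> ToolError: not empty
# inscribe(p→/tegres_u/hasmu, c→drejopo) ~> created
# carryto(s→/lopri/flu_es/pu, d→/lopri/ricosna) ~> ok
# setk(k→zedrost, v→2108-05-22) ~> nil
# openup(p→/lopri/flu_es/pu) ~> ToolError: not found
# recall(k→ho) ~> 2136-02-05
# setk(k→hire, v→ANS) ~> nil
# evict(k→trite) ~> ToolError: no such key trite
# recall(k→zedrost) ~> 2108-05-22
# inscribe(p→/tegres_u/hasmu, c→pemeto) ~> overwrote
# dig(p→/lopri/flu_es/drokawur) ~> ok
# setk(k→hire, v→papad) ~> 2136-02-05


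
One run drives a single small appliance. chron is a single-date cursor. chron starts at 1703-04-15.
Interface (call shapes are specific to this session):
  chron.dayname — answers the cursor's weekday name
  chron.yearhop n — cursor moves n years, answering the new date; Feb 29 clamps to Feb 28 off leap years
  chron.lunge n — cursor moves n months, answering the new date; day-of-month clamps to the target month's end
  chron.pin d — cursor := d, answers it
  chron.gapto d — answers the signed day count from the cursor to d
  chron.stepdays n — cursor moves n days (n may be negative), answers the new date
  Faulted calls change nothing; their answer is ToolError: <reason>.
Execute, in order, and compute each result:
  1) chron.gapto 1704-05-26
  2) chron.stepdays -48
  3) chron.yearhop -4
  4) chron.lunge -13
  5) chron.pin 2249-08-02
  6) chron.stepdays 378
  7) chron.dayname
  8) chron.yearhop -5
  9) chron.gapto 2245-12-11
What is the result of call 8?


Do: chron.gapto[1704-05-26]
See: 407
Do: chron.stepdays[-48]
See: 1703-02-26
Do: chron.yearhop[-4]
See: 1699-02-26
Do: chron.lunge[-13]
See: 1698-01-26
Do: chron.pin[2249-08-02]
See: 2249-08-02
Do: chron.stepdays[378]
See: 2250-08-15
Do: chron.dayname[]
See: Thursday
Do: chron.yearhop[-5]
See: 2245-08-15
Do: chron.gapto[2245-12-11]
See: 118

Answer: 2245-08-15


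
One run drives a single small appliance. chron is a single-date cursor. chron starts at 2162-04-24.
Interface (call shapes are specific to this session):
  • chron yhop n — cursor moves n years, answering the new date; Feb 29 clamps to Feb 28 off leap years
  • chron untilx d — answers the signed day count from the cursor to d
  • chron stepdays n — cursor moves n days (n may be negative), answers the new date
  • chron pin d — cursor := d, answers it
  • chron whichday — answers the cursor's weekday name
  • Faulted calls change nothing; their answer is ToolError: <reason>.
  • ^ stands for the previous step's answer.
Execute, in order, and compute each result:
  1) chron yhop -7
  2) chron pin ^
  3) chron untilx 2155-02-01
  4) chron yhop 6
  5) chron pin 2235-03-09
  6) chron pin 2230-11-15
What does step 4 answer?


Answer: 2161-04-24

Derivation:
Act: chron yhop[n: -7]
Obs: 2155-04-24
Act: chron pin[d: ^]
Obs: 2155-04-24
Act: chron untilx[d: 2155-02-01]
Obs: -82
Act: chron yhop[n: 6]
Obs: 2161-04-24
Act: chron pin[d: 2235-03-09]
Obs: 2235-03-09
Act: chron pin[d: 2230-11-15]
Obs: 2230-11-15


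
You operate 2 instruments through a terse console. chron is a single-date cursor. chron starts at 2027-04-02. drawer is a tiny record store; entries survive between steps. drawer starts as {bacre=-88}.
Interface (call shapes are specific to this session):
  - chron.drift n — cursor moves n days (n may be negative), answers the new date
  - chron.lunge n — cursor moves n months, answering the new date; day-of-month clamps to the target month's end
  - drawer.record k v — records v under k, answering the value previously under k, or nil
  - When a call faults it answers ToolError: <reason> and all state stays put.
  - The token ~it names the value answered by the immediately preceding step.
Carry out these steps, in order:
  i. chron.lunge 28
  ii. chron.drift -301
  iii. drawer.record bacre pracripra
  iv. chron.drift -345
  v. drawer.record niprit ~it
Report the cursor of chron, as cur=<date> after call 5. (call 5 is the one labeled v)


Answer: cur=2027-10-26

Derivation:
;; 1. chron.lunge(n→28) => 2029-08-02
;; 2. chron.drift(n→-301) => 2028-10-05
;; 3. drawer.record(k→bacre, v→pracripra) => -88
;; 4. chron.drift(n→-345) => 2027-10-26
;; 5. drawer.record(k→niprit, v→~it) => nil


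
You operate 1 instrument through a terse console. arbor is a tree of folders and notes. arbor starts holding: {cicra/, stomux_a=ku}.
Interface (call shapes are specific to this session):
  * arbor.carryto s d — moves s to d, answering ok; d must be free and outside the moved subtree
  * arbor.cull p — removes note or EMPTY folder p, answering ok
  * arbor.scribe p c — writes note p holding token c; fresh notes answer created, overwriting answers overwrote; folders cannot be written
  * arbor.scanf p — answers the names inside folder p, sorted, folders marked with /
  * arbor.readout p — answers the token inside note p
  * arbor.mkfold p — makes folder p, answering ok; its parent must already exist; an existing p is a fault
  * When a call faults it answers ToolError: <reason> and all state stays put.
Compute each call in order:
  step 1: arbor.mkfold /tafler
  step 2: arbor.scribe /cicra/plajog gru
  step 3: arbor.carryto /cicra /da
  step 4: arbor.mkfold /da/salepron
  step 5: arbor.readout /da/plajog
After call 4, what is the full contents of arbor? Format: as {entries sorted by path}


Answer: {da/, da/plajog=gru, da/salepron/, stomux_a=ku, tafler/}

Derivation:
-- mkfold(p→/tafler) => ok
-- scribe(p→/cicra/plajog, c→gru) => created
-- carryto(s→/cicra, d→/da) => ok
-- mkfold(p→/da/salepron) => ok
-- readout(p→/da/plajog) => gru


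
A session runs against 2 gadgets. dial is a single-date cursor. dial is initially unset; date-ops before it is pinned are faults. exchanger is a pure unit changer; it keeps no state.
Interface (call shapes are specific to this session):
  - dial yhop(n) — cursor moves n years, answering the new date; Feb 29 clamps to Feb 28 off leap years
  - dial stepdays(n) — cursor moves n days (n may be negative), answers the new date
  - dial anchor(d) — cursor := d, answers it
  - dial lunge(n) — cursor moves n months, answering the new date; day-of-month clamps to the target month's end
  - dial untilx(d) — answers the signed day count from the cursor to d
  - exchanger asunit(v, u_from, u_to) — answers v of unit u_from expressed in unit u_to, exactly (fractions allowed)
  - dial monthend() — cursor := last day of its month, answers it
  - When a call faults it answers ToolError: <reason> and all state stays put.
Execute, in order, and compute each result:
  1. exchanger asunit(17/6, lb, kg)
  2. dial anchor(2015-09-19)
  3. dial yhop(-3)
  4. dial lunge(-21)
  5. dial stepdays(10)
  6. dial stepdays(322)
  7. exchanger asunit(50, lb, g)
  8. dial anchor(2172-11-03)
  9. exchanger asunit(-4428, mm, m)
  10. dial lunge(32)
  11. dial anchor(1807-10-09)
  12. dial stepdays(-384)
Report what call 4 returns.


Answer: 2010-12-19

Derivation:
-- 1. exchanger asunit(v: 17/6, u_from: lb, u_to: kg) == 771107029/600000000
-- 2. dial anchor(d: 2015-09-19) == 2015-09-19
-- 3. dial yhop(n: -3) == 2012-09-19
-- 4. dial lunge(n: -21) == 2010-12-19
-- 5. dial stepdays(n: 10) == 2010-12-29
-- 6. dial stepdays(n: 322) == 2011-11-16
-- 7. exchanger asunit(v: 50, u_from: lb, u_to: g) == 45359237/2000
-- 8. dial anchor(d: 2172-11-03) == 2172-11-03
-- 9. exchanger asunit(v: -4428, u_from: mm, u_to: m) == -1107/250
-- 10. dial lunge(n: 32) == 2175-07-03
-- 11. dial anchor(d: 1807-10-09) == 1807-10-09
-- 12. dial stepdays(n: -384) == 1806-09-20


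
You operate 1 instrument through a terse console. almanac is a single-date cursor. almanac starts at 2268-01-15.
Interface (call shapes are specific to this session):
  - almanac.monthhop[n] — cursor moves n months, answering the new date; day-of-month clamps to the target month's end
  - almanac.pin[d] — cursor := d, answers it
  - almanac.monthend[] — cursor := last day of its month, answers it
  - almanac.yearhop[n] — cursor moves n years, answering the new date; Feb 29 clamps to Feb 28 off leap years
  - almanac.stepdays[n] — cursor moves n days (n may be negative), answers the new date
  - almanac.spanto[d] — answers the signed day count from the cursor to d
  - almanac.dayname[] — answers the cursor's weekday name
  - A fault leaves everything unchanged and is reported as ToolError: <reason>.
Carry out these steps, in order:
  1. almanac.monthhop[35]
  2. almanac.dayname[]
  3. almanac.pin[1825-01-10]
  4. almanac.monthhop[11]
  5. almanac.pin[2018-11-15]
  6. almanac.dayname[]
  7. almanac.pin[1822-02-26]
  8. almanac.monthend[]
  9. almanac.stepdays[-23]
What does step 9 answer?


Answer: 1822-02-05

Derivation:
-> almanac.monthhop(n: 35)
<- 2270-12-15
-> almanac.dayname()
<- Thursday
-> almanac.pin(d: 1825-01-10)
<- 1825-01-10
-> almanac.monthhop(n: 11)
<- 1825-12-10
-> almanac.pin(d: 2018-11-15)
<- 2018-11-15
-> almanac.dayname()
<- Thursday
-> almanac.pin(d: 1822-02-26)
<- 1822-02-26
-> almanac.monthend()
<- 1822-02-28
-> almanac.stepdays(n: -23)
<- 1822-02-05


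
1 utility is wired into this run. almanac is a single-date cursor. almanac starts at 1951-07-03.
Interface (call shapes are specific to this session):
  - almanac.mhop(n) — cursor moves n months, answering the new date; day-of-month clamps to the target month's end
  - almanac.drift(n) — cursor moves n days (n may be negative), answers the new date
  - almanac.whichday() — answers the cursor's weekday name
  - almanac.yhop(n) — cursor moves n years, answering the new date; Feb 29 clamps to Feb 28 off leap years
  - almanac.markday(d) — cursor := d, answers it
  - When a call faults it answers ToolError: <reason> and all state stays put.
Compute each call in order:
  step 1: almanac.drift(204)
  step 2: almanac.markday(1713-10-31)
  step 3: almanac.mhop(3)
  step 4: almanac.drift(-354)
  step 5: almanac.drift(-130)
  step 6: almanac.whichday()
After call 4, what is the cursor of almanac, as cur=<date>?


Answer: cur=1713-02-11

Derivation:
Now I run almanac.drift(n=204), and see 1952-01-23.
Next I call almanac.markday(d=1713-10-31), and observe 1713-10-31.
Next I call almanac.mhop(n=3), yielding 1714-01-31.
Using almanac.drift(n=-354), → 1713-02-11.
I invoke almanac.drift(n=-130), → 1712-10-04.
Invoking almanac.whichday(), yielding Tuesday.


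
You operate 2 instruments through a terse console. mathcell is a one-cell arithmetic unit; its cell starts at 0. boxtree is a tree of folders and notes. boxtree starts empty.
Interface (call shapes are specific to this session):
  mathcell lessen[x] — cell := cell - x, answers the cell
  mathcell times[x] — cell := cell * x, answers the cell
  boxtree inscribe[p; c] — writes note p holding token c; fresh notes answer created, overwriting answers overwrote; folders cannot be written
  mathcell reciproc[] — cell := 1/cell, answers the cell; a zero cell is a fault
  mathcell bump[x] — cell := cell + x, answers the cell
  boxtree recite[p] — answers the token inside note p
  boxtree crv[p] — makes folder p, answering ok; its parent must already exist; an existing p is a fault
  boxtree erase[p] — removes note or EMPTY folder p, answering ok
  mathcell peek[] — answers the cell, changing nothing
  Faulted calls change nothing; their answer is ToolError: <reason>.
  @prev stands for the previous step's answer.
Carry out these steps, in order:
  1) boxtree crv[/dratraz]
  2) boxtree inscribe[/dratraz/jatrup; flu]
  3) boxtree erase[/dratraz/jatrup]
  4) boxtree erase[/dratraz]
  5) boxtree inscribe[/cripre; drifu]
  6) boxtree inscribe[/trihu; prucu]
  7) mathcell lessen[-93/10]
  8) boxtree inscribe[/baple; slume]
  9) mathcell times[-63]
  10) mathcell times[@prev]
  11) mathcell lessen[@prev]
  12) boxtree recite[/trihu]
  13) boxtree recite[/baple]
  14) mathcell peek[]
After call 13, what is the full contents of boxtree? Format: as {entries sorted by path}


I invoke boxtree crv(p: /dratraz), which returns ok.
I try boxtree inscribe(p: /dratraz/jatrup, c: flu), → created.
I invoke boxtree erase(p: /dratraz/jatrup), giving ok.
Invoking boxtree erase(p: /dratraz), which returns ok.
Calling boxtree inscribe(p: /cripre, c: drifu), giving created.
Using boxtree inscribe(p: /trihu, c: prucu), giving created.
I call mathcell lessen(x: -93/10): 93/10.
Now I run boxtree inscribe(p: /baple, c: slume), and get created.
Calling mathcell times(x: -63), and see -5859/10.
I run mathcell times(x: @prev): 34327881/100.
I try mathcell lessen(x: @prev), and see 0.
I try boxtree recite(p: /trihu), yielding prucu.
Calling boxtree recite(p: /baple), and observe slume.
I use mathcell peek, — result: 0.

Answer: {baple=slume, cripre=drifu, trihu=prucu}
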